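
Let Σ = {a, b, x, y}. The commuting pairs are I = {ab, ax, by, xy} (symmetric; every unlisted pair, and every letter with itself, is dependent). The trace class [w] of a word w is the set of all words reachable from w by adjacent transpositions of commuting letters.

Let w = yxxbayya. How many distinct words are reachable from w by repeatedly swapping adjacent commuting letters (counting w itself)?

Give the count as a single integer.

56

0(y) covers ∅
1(x) covers ∅
2(x) covers 1:x
3(b) covers 2:x
4(a) covers 0:y
5(y) covers 4:a
6(y) covers 5:y
7(a) covers 6:y
floor of heap: 0:y, 1:x
completions by unplaced set U, small U first (add the entries for U minus each lowest piece of U):
  |U|=1: {3}:1  {7}:1
  |U|=2: {2,3}:1  {3,7}:2  {6,7}:1
  |U|=3: {1,2,3}:1  {2,3,7}:3  {3,6,7}:3  {5,6,7}:1
  |U|=4: {1,2,3,7}:4  {2,3,6,7}:6  {3,5,6,7}:4  {4,5,6,7}:1
  |U|=5: {0,4,5,6,7}:1  {1,2,3,6,7}:10  {2,3,5,6,7}:10  {3,4,5,6,7}:5
  |U|=6: {0,3,4,5,6,7}:6  {1,2,3,5,6,7}:20  {2,3,4,5,6,7}:15
  start at 0(y): 35
  start at 1(x): 21
sum over floor = 56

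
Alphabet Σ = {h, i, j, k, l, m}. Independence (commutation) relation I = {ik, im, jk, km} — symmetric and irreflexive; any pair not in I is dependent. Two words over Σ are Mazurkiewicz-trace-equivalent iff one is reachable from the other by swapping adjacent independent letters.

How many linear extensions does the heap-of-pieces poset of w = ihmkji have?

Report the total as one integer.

4

#0=i has no predecessor
#1=h depends on [0:i]
#2=m depends on [1:h]
#3=k depends on [1:h]
#4=j depends on [2:m]
#5=i depends on [4:j]
sources: [0:i]
N(rest) = Σ N(rest − s) over sources s of rest; N(one piece) = 1:
  size 1 → [3]=1  [5]=1
  size 2 → [3,5]=2  [4,5]=1
  size 3 → [2,4,5]=1  [3,4,5]=3
  size 4 → [2,3,4,5]=4
  first=0(i) contributes 4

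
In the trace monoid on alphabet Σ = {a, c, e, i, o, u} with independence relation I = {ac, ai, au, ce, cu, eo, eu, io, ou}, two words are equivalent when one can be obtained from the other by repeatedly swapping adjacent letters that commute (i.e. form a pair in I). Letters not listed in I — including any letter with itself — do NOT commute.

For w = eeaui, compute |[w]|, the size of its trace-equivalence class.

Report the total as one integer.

7

drop 0:e onto floor
drop 1:e onto {0:e}
drop 2:a onto {1:e}
drop 3:u onto floor
drop 4:i onto {1:e, 3:u}
ground layer = {0:e, 3:u}
drop-orders for the pieces not yet dropped (sum over which currently-grounded one goes next):
  1 to go: {2} 1  {4} 1
  2 to go: {2,4} 2  {3,4} 1
  3 to go: {1,2,4} 2  {2,3,4} 3
  if 0:e drops first: 5 orders
  if 3:u drops first: 2 orders
heap linearizations: 7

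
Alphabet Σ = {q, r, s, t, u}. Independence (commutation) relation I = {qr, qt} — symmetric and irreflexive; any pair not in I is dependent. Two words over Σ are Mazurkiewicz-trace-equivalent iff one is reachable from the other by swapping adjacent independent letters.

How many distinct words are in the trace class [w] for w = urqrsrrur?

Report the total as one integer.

3

#0=u has no predecessor
#1=r depends on [0:u]
#2=q depends on [0:u]
#3=r depends on [1:r]
#4=s depends on [2:q, 3:r]
#5=r depends on [4:s]
#6=r depends on [5:r]
#7=u depends on [6:r]
#8=r depends on [7:u]
sources: [0:u]
N(rest) = Σ N(rest − s) over sources s of rest; N(one piece) = 1:
  size 1 → [8]=1
  size 2 → [7,8]=1
  size 3 → [6,7,8]=1
  size 4 → [5,6,7,8]=1
  size 5 → [4,5,6,7,8]=1
  size 6 → [2,4,5,6,7,8]=1  [3,4,5,6,7,8]=1
  size 7 → [1,3,4,5,6,7,8]=1  [2,3,4,5,6,7,8]=2
  first=0(u) contributes 3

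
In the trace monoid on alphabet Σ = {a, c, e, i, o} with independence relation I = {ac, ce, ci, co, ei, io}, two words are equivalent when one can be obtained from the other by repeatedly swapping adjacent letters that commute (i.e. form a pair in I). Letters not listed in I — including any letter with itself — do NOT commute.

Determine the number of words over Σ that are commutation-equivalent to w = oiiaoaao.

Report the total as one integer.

drop 0:o onto floor
drop 1:i onto floor
drop 2:i onto {1:i}
drop 3:a onto {0:o, 2:i}
drop 4:o onto {3:a}
drop 5:a onto {4:o}
drop 6:a onto {5:a}
drop 7:o onto {6:a}
ground layer = {0:o, 1:i}
drop-orders for the pieces not yet dropped (sum over which currently-grounded one goes next):
  1 to go: {7} 1
  2 to go: {6,7} 1
  3 to go: {5,6,7} 1
  4 to go: {4,5,6,7} 1
  5 to go: {3,4,5,6,7} 1
  6 to go: {0,3,4,5,6,7} 1  {2,3,4,5,6,7} 1
  if 0:o drops first: 1 orders
  if 1:i drops first: 2 orders
heap linearizations: 3

3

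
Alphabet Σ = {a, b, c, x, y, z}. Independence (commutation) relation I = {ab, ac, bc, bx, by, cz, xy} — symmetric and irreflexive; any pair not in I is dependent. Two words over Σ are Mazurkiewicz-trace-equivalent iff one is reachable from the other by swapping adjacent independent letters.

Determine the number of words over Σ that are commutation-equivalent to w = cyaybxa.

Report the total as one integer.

14

#0=c has no predecessor
#1=y depends on [0:c]
#2=a depends on [1:y]
#3=y depends on [2:a]
#4=b has no predecessor
#5=x depends on [2:a]
#6=a depends on [3:y, 5:x]
sources: [0:c, 4:b]
N(rest) = Σ N(rest − s) over sources s of rest; N(one piece) = 1:
  size 1 → [4]=1  [6]=1
  size 2 → [3,6]=1  [4,6]=2  [5,6]=1
  size 3 → [3,4,6]=3  [3,5,6]=2  [4,5,6]=3
  size 4 → [2,3,5,6]=2  [3,4,5,6]=8
  size 5 → [1,2,3,5,6]=2  [2,3,4,5,6]=10
  first=0(c) contributes 12
  first=4(b) contributes 2
|[w]| = 14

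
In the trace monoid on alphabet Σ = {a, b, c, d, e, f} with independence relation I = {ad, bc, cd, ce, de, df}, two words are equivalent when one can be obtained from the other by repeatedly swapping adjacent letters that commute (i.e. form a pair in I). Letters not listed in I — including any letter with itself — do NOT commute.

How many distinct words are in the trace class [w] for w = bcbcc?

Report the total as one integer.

10

0(b) covers ∅
1(c) covers ∅
2(b) covers 0:b
3(c) covers 1:c
4(c) covers 3:c
floor of heap: 0:b, 1:c
completions by unplaced set U, small U first (add the entries for U minus each lowest piece of U):
  |U|=1: {2}:1  {4}:1
  |U|=2: {0,2}:1  {2,4}:2  {3,4}:1
  |U|=3: {0,2,4}:3  {1,3,4}:1  {2,3,4}:3
  start at 0(b): 4
  start at 1(c): 6
sum over floor = 10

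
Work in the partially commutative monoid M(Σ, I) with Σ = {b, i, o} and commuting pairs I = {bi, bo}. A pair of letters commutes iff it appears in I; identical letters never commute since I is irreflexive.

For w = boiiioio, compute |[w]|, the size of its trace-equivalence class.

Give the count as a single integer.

8

0(b) covers ∅
1(o) covers ∅
2(i) covers 1:o
3(i) covers 2:i
4(i) covers 3:i
5(o) covers 4:i
6(i) covers 5:o
7(o) covers 6:i
floor of heap: 0:b, 1:o
completions by unplaced set U, small U first (add the entries for U minus each lowest piece of U):
  |U|=1: {0}:1  {7}:1
  |U|=2: {0,7}:2  {6,7}:1
  |U|=3: {0,6,7}:3  {5,6,7}:1
  |U|=4: {0,5,6,7}:4  {4,5,6,7}:1
  |U|=5: {0,4,5,6,7}:5  {3,4,5,6,7}:1
  |U|=6: {0,3,4,5,6,7}:6  {2,3,4,5,6,7}:1
  start at 0(b): 1
  start at 1(o): 7
sum over floor = 8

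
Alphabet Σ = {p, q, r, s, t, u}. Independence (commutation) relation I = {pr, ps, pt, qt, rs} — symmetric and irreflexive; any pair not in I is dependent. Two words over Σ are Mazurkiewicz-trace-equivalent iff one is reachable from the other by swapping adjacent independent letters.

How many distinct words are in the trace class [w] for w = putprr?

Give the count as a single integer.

piece 0:p — minimal
piece 1:u rests on {0:p}
piece 2:t rests on {1:u}
piece 3:p rests on {1:u}
piece 4:r rests on {2:t}
piece 5:r rests on {4:r}
minimal pieces: {0:p}
ways to finish when only these pieces remain (= sum over removing one remaining piece with nothing left below it):
  1 left: {3}→1  {5}→1
  2 left: {3,5}→2  {4,5}→1
  3 left: {2,4,5}→1  {3,4,5}→3
  4 left: {2,3,4,5}→4
  placing 0:p first → 4 extensions

4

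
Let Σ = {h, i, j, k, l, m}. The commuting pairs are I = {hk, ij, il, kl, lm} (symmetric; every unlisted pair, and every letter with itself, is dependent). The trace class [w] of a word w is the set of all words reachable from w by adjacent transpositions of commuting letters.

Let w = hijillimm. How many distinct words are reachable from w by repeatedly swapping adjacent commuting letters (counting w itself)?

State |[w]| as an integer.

0(h) covers ∅
1(i) covers 0:h
2(j) covers 0:h
3(i) covers 1:i
4(l) covers 2:j
5(l) covers 4:l
6(i) covers 3:i
7(m) covers 2:j, 6:i
8(m) covers 7:m
floor of heap: 0:h
completions by unplaced set U, small U first (add the entries for U minus each lowest piece of U):
  |U|=1: {5}:1  {8}:1
  |U|=2: {4,5}:1  {5,8}:2  {7,8}:1
  |U|=3: {4,5,8}:3  {5,7,8}:3  {6,7,8}:1
  |U|=4: {3,6,7,8}:1  {4,5,7,8}:6  {5,6,7,8}:4
  |U|=5: {1,3,6,7,8}:1  {2,4,5,7,8}:6  {3,5,6,7,8}:5  {4,5,6,7,8}:10
  |U|=6: {1,3,5,6,7,8}:6  {2,4,5,6,7,8}:16  {3,4,5,6,7,8}:15
  |U|=7: {1,3,4,5,6,7,8}:21  {2,3,4,5,6,7,8}:31
  start at 0(h): 52

52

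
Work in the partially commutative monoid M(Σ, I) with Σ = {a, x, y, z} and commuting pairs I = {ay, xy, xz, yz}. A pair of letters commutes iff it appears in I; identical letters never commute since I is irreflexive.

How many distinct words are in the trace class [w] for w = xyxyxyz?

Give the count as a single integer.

140

#0=x has no predecessor
#1=y has no predecessor
#2=x depends on [0:x]
#3=y depends on [1:y]
#4=x depends on [2:x]
#5=y depends on [3:y]
#6=z has no predecessor
sources: [0:x, 1:y, 6:z]
N(rest) = Σ N(rest − s) over sources s of rest; N(one piece) = 1:
  size 1 → [4]=1  [5]=1  [6]=1
  size 2 → [2,4]=1  [3,5]=1  [4,5]=2  [4,6]=2  [5,6]=2
  size 3 → [0,2,4]=1  [1,3,5]=1  [2,4,5]=3  [2,4,6]=3  [3,4,5]=3  [3,5,6]=3  [4,5,6]=6
  size 4 → [0,2,4,5]=4  [0,2,4,6]=4  [1,3,4,5]=4  [1,3,5,6]=4  [2,3,4,5]=6  [2,4,5,6]=12  [3,4,5,6]=12
  size 5 → [0,2,3,4,5]=10  [0,2,4,5,6]=20  [1,2,3,4,5]=10  [1,3,4,5,6]=20  [2,3,4,5,6]=30
  first=0(x) contributes 60
  first=1(y) contributes 60
  first=6(z) contributes 20
|[w]| = 140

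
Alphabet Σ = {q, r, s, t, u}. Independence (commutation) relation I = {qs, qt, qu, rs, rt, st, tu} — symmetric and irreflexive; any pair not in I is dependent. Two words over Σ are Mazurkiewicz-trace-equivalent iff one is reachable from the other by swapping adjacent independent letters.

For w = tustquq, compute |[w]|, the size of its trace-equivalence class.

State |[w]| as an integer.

#0=t has no predecessor
#1=u has no predecessor
#2=s depends on [1:u]
#3=t depends on [0:t]
#4=q has no predecessor
#5=u depends on [2:s]
#6=q depends on [4:q]
sources: [0:t, 1:u, 4:q]
N(rest) = Σ N(rest − s) over sources s of rest; N(one piece) = 1:
  size 1 → [3]=1  [5]=1  [6]=1
  size 2 → [0,3]=1  [2,5]=1  [3,5]=2  [3,6]=2  [4,6]=1  [5,6]=2
  size 3 → [0,3,5]=3  [0,3,6]=3  [1,2,5]=1  [2,3,5]=3  [2,5,6]=3  [3,4,6]=3  [3,5,6]=6  [4,5,6]=3
  size 4 → [0,2,3,5]=6  [0,3,4,6]=6  [0,3,5,6]=12  [1,2,3,5]=4  [1,2,5,6]=4  [2,3,5,6]=12  [2,4,5,6]=6  [3,4,5,6]=12
  size 5 → [0,1,2,3,5]=10  [0,2,3,5,6]=30  [0,3,4,5,6]=30  [1,2,3,5,6]=20  [1,2,4,5,6]=10  [2,3,4,5,6]=30
  first=0(t) contributes 60
  first=1(u) contributes 90
  first=4(q) contributes 60
|[w]| = 210

210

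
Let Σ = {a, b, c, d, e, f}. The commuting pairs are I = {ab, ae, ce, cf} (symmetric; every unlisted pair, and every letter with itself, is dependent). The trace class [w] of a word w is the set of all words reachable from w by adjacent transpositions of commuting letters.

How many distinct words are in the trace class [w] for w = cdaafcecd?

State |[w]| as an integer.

#0=c has no predecessor
#1=d depends on [0:c]
#2=a depends on [1:d]
#3=a depends on [2:a]
#4=f depends on [3:a]
#5=c depends on [3:a]
#6=e depends on [4:f]
#7=c depends on [5:c]
#8=d depends on [6:e, 7:c]
sources: [0:c]
N(rest) = Σ N(rest − s) over sources s of rest; N(one piece) = 1:
  size 1 → [8]=1
  size 2 → [6,8]=1  [7,8]=1
  size 3 → [4,6,8]=1  [5,7,8]=1  [6,7,8]=2
  size 4 → [4,6,7,8]=3  [5,6,7,8]=3
  size 5 → [4,5,6,7,8]=6
  size 6 → [3,4,5,6,7,8]=6
  size 7 → [2,3,4,5,6,7,8]=6
  first=0(c) contributes 6

6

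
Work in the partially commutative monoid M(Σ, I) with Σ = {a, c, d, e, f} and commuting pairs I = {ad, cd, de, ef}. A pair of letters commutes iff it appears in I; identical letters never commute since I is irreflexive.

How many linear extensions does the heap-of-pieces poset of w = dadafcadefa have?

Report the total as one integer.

42

drop 0:d onto floor
drop 1:a onto floor
drop 2:d onto {0:d}
drop 3:a onto {1:a}
drop 4:f onto {2:d, 3:a}
drop 5:c onto {4:f}
drop 6:a onto {5:c}
drop 7:d onto {4:f}
drop 8:e onto {6:a}
drop 9:f onto {6:a, 7:d}
drop 10:a onto {8:e, 9:f}
ground layer = {0:d, 1:a}
drop-orders for the pieces not yet dropped (sum over which currently-grounded one goes next):
  1 to go: {10} 1
  2 to go: {8,10} 1  {9,10} 1
  3 to go: {7,9,10} 1  {8,9,10} 2
  4 to go: {6,8,9,10} 2  {7,8,9,10} 3
  5 to go: {5,6,8,9,10} 2  {6,7,8,9,10} 5
  6 to go: {5,6,7,8,9,10} 7
  7 to go: {4,5,6,7,8,9,10} 7
  8 to go: {2,4,5,6,7,8,9,10} 7  {3,4,5,6,7,8,9,10} 7
  9 to go: {0,2,4,5,6,7,8,9,10} 7  {1,3,4,5,6,7,8,9,10} 7  {2,3,4,5,6,7,8,9,10} 14
  if 0:d drops first: 21 orders
  if 1:a drops first: 21 orders
heap linearizations: 42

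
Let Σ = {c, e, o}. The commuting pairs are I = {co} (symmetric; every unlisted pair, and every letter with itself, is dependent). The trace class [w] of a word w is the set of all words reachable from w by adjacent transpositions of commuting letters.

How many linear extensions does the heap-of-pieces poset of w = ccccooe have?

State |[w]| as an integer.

0(c) covers ∅
1(c) covers 0:c
2(c) covers 1:c
3(c) covers 2:c
4(o) covers ∅
5(o) covers 4:o
6(e) covers 3:c, 5:o
floor of heap: 0:c, 4:o
completions by unplaced set U, small U first (add the entries for U minus each lowest piece of U):
  |U|=1: {6}:1
  |U|=2: {3,6}:1  {5,6}:1
  |U|=3: {2,3,6}:1  {3,5,6}:2  {4,5,6}:1
  |U|=4: {1,2,3,6}:1  {2,3,5,6}:3  {3,4,5,6}:3
  |U|=5: {0,1,2,3,6}:1  {1,2,3,5,6}:4  {2,3,4,5,6}:6
  start at 0(c): 10
  start at 4(o): 5
sum over floor = 15

15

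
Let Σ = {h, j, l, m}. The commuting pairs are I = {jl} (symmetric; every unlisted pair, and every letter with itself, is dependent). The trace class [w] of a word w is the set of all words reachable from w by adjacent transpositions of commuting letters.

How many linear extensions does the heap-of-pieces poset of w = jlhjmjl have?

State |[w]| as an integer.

4

#0=j has no predecessor
#1=l has no predecessor
#2=h depends on [0:j, 1:l]
#3=j depends on [2:h]
#4=m depends on [3:j]
#5=j depends on [4:m]
#6=l depends on [4:m]
sources: [0:j, 1:l]
N(rest) = Σ N(rest − s) over sources s of rest; N(one piece) = 1:
  size 1 → [5]=1  [6]=1
  size 2 → [5,6]=2
  size 3 → [4,5,6]=2
  size 4 → [3,4,5,6]=2
  size 5 → [2,3,4,5,6]=2
  first=0(j) contributes 2
  first=1(l) contributes 2
|[w]| = 4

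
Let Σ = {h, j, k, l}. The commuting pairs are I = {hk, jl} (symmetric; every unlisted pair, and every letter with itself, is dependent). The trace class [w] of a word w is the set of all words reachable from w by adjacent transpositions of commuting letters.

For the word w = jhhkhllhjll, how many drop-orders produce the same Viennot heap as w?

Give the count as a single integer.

drop 0:j onto floor
drop 1:h onto {0:j}
drop 2:h onto {1:h}
drop 3:k onto {0:j}
drop 4:h onto {2:h}
drop 5:l onto {3:k, 4:h}
drop 6:l onto {5:l}
drop 7:h onto {6:l}
drop 8:j onto {7:h}
drop 9:l onto {7:h}
drop 10:l onto {9:l}
ground layer = {0:j}
drop-orders for the pieces not yet dropped (sum over which currently-grounded one goes next):
  1 to go: {8} 1  {10} 1
  2 to go: {8,10} 2  {9,10} 1
  3 to go: {8,9,10} 3
  4 to go: {7,8,9,10} 3
  5 to go: {6,7,8,9,10} 3
  6 to go: {5,6,7,8,9,10} 3
  7 to go: {3,5,6,7,8,9,10} 3  {4,5,6,7,8,9,10} 3
  8 to go: {2,4,5,6,7,8,9,10} 3  {3,4,5,6,7,8,9,10} 6
  9 to go: {1,2,4,5,6,7,8,9,10} 3  {2,3,4,5,6,7,8,9,10} 9
  if 0:j drops first: 12 orders

12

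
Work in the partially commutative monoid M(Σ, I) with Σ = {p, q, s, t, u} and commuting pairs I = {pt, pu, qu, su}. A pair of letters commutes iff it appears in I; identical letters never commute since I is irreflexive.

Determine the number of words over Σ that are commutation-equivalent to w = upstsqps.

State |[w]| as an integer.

piece 0:u — minimal
piece 1:p — minimal
piece 2:s rests on {1:p}
piece 3:t rests on {0:u, 2:s}
piece 4:s rests on {3:t}
piece 5:q rests on {4:s}
piece 6:p rests on {5:q}
piece 7:s rests on {6:p}
minimal pieces: {0:u, 1:p}
ways to finish when only these pieces remain (= sum over removing one remaining piece with nothing left below it):
  1 left: {7}→1
  2 left: {6,7}→1
  3 left: {5,6,7}→1
  4 left: {4,5,6,7}→1
  5 left: {3,4,5,6,7}→1
  6 left: {0,3,4,5,6,7}→1  {2,3,4,5,6,7}→1
  placing 0:u first → 1 extensions
  placing 1:p first → 2 extensions
total linear extensions = 3

3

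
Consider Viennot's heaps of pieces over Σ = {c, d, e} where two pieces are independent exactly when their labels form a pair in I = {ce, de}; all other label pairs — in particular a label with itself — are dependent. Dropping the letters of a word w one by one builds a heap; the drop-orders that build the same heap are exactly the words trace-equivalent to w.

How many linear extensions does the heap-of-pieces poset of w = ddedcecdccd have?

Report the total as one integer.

0(d) covers ∅
1(d) covers 0:d
2(e) covers ∅
3(d) covers 1:d
4(c) covers 3:d
5(e) covers 2:e
6(c) covers 4:c
7(d) covers 6:c
8(c) covers 7:d
9(c) covers 8:c
10(d) covers 9:c
floor of heap: 0:d, 2:e
completions by unplaced set U, small U first (add the entries for U minus each lowest piece of U):
  |U|=1: {5}:1  {10}:1
  |U|=2: {2,5}:1  {5,10}:2  {9,10}:1
  |U|=3: {2,5,10}:3  {5,9,10}:3  {8,9,10}:1
  |U|=4: {2,5,9,10}:6  {5,8,9,10}:4  {7,8,9,10}:1
  |U|=5: {2,5,8,9,10}:10  {5,7,8,9,10}:5  {6,7,8,9,10}:1
  |U|=6: {2,5,7,8,9,10}:15  {4,6,7,8,9,10}:1  {5,6,7,8,9,10}:6
  |U|=7: {2,5,6,7,8,9,10}:21  {3,4,6,7,8,9,10}:1  {4,5,6,7,8,9,10}:7
  |U|=8: {1,3,4,6,7,8,9,10}:1  {2,4,5,6,7,8,9,10}:28  {3,4,5,6,7,8,9,10}:8
  |U|=9: {0,1,3,4,6,7,8,9,10}:1  {1,3,4,5,6,7,8,9,10}:9  {2,3,4,5,6,7,8,9,10}:36
  start at 0(d): 45
  start at 2(e): 10
sum over floor = 55

55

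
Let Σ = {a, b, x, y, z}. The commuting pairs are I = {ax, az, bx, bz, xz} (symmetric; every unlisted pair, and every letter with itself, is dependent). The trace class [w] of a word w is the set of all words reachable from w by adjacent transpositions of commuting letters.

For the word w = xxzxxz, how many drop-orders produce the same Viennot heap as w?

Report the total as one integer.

#0=x has no predecessor
#1=x depends on [0:x]
#2=z has no predecessor
#3=x depends on [1:x]
#4=x depends on [3:x]
#5=z depends on [2:z]
sources: [0:x, 2:z]
N(rest) = Σ N(rest − s) over sources s of rest; N(one piece) = 1:
  size 1 → [4]=1  [5]=1
  size 2 → [2,5]=1  [3,4]=1  [4,5]=2
  size 3 → [1,3,4]=1  [2,4,5]=3  [3,4,5]=3
  size 4 → [0,1,3,4]=1  [1,3,4,5]=4  [2,3,4,5]=6
  first=0(x) contributes 10
  first=2(z) contributes 5
|[w]| = 15

15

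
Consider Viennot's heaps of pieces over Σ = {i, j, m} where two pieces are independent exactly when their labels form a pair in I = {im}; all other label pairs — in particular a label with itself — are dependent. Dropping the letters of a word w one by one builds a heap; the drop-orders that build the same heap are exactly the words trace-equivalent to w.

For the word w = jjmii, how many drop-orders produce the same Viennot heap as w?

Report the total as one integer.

#0=j has no predecessor
#1=j depends on [0:j]
#2=m depends on [1:j]
#3=i depends on [1:j]
#4=i depends on [3:i]
sources: [0:j]
N(rest) = Σ N(rest − s) over sources s of rest; N(one piece) = 1:
  size 1 → [2]=1  [4]=1
  size 2 → [2,4]=2  [3,4]=1
  size 3 → [2,3,4]=3
  first=0(j) contributes 3

3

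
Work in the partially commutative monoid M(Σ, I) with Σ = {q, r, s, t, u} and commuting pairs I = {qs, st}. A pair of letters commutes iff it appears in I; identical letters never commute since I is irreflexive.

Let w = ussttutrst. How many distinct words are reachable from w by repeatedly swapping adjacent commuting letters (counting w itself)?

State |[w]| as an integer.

12

piece 0:u — minimal
piece 1:s rests on {0:u}
piece 2:s rests on {1:s}
piece 3:t rests on {0:u}
piece 4:t rests on {3:t}
piece 5:u rests on {2:s, 4:t}
piece 6:t rests on {5:u}
piece 7:r rests on {6:t}
piece 8:s rests on {7:r}
piece 9:t rests on {7:r}
minimal pieces: {0:u}
ways to finish when only these pieces remain (= sum over removing one remaining piece with nothing left below it):
  1 left: {8}→1  {9}→1
  2 left: {8,9}→2
  3 left: {7,8,9}→2
  4 left: {6,7,8,9}→2
  5 left: {5,6,7,8,9}→2
  6 left: {2,5,6,7,8,9}→2  {4,5,6,7,8,9}→2
  7 left: {1,2,5,6,7,8,9}→2  {2,4,5,6,7,8,9}→4  {3,4,5,6,7,8,9}→2
  8 left: {1,2,4,5,6,7,8,9}→6  {2,3,4,5,6,7,8,9}→6
  placing 0:u first → 12 extensions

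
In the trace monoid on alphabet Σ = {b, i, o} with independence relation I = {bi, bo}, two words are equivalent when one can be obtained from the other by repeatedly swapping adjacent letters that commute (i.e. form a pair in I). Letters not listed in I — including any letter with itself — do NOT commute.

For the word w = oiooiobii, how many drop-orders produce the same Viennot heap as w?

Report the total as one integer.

drop 0:o onto floor
drop 1:i onto {0:o}
drop 2:o onto {1:i}
drop 3:o onto {2:o}
drop 4:i onto {3:o}
drop 5:o onto {4:i}
drop 6:b onto floor
drop 7:i onto {5:o}
drop 8:i onto {7:i}
ground layer = {0:o, 6:b}
drop-orders for the pieces not yet dropped (sum over which currently-grounded one goes next):
  1 to go: {6} 1  {8} 1
  2 to go: {6,8} 2  {7,8} 1
  3 to go: {5,7,8} 1  {6,7,8} 3
  4 to go: {4,5,7,8} 1  {5,6,7,8} 4
  5 to go: {3,4,5,7,8} 1  {4,5,6,7,8} 5
  6 to go: {2,3,4,5,7,8} 1  {3,4,5,6,7,8} 6
  7 to go: {1,2,3,4,5,7,8} 1  {2,3,4,5,6,7,8} 7
  if 0:o drops first: 8 orders
  if 6:b drops first: 1 orders
heap linearizations: 9

9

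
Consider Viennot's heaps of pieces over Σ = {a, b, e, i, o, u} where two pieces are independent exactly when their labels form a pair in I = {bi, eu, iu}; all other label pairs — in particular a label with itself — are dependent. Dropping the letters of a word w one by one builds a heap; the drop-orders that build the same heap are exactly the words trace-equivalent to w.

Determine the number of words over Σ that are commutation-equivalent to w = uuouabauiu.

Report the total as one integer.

0(u) covers ∅
1(u) covers 0:u
2(o) covers 1:u
3(u) covers 2:o
4(a) covers 3:u
5(b) covers 4:a
6(a) covers 5:b
7(u) covers 6:a
8(i) covers 6:a
9(u) covers 7:u
floor of heap: 0:u
completions by unplaced set U, small U first (add the entries for U minus each lowest piece of U):
  |U|=1: {8}:1  {9}:1
  |U|=2: {7,9}:1  {8,9}:2
  |U|=3: {7,8,9}:3
  |U|=4: {6,7,8,9}:3
  |U|=5: {5,6,7,8,9}:3
  |U|=6: {4,5,6,7,8,9}:3
  |U|=7: {3,4,5,6,7,8,9}:3
  |U|=8: {2,3,4,5,6,7,8,9}:3
  start at 0(u): 3

3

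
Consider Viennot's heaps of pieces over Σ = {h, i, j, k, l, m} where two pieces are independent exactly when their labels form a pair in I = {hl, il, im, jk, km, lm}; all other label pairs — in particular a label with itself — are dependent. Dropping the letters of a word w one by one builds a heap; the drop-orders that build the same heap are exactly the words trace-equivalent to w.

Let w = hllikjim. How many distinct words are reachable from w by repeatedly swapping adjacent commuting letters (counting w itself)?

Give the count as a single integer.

piece 0:h — minimal
piece 1:l — minimal
piece 2:l rests on {1:l}
piece 3:i rests on {0:h}
piece 4:k rests on {2:l, 3:i}
piece 5:j rests on {2:l, 3:i}
piece 6:i rests on {4:k, 5:j}
piece 7:m rests on {5:j}
minimal pieces: {0:h, 1:l}
ways to finish when only these pieces remain (= sum over removing one remaining piece with nothing left below it):
  1 left: {6}→1  {7}→1
  2 left: {4,6}→1  {6,7}→2
  3 left: {4,6,7}→3  {5,6,7}→2
  4 left: {4,5,6,7}→5
  5 left: {2,4,5,6,7}→5  {3,4,5,6,7}→5
  6 left: {0,3,4,5,6,7}→5  {1,2,4,5,6,7}→5  {2,3,4,5,6,7}→10
  placing 0:h first → 15 extensions
  placing 1:l first → 15 extensions
total linear extensions = 30

30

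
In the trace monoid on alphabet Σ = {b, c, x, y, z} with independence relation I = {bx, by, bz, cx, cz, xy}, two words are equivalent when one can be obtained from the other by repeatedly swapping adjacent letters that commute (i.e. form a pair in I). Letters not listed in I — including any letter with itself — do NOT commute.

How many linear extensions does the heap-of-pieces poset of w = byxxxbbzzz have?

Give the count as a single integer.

480

#0=b has no predecessor
#1=y has no predecessor
#2=x has no predecessor
#3=x depends on [2:x]
#4=x depends on [3:x]
#5=b depends on [0:b]
#6=b depends on [5:b]
#7=z depends on [1:y, 4:x]
#8=z depends on [7:z]
#9=z depends on [8:z]
sources: [0:b, 1:y, 2:x]
N(rest) = Σ N(rest − s) over sources s of rest; N(one piece) = 1:
  size 1 → [6]=1  [9]=1
  size 2 → [5,6]=1  [6,9]=2  [8,9]=1
  size 3 → [0,5,6]=1  [5,6,9]=3  [6,8,9]=3  [7,8,9]=1
  size 4 → [0,5,6,9]=4  [1,7,8,9]=1  [4,7,8,9]=1  [5,6,8,9]=6  [6,7,8,9]=4
  size 5 → [0,5,6,8,9]=10  [1,4,7,8,9]=2  [1,6,7,8,9]=5  [3,4,7,8,9]=1  [4,6,7,8,9]=5  [5,6,7,8,9]=10
  size 6 → [0,5,6,7,8,9]=20  [1,3,4,7,8,9]=3  [1,4,6,7,8,9]=12  [1,5,6,7,8,9]=15  [2,3,4,7,8,9]=1  [3,4,6,7,8,9]=6  [4,5,6,7,8,9]=15
  size 7 → [0,1,5,6,7,8,9]=35  [0,4,5,6,7,8,9]=35  [1,2,3,4,7,8,9]=4  [1,3,4,6,7,8,9]=21  [1,4,5,6,7,8,9]=42  [2,3,4,6,7,8,9]=7  [3,4,5,6,7,8,9]=21
  size 8 → [0,1,4,5,6,7,8,9]=112  [0,3,4,5,6,7,8,9]=56  [1,2,3,4,6,7,8,9]=32  [1,3,4,5,6,7,8,9]=84  [2,3,4,5,6,7,8,9]=28
  first=0(b) contributes 144
  first=1(y) contributes 84
  first=2(x) contributes 252
|[w]| = 480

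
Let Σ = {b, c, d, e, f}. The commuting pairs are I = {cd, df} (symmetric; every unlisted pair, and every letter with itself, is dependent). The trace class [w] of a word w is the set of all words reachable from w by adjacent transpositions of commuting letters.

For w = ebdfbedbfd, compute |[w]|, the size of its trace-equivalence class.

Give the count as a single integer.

4

#0=e has no predecessor
#1=b depends on [0:e]
#2=d depends on [1:b]
#3=f depends on [1:b]
#4=b depends on [2:d, 3:f]
#5=e depends on [4:b]
#6=d depends on [5:e]
#7=b depends on [6:d]
#8=f depends on [7:b]
#9=d depends on [7:b]
sources: [0:e]
N(rest) = Σ N(rest − s) over sources s of rest; N(one piece) = 1:
  size 1 → [8]=1  [9]=1
  size 2 → [8,9]=2
  size 3 → [7,8,9]=2
  size 4 → [6,7,8,9]=2
  size 5 → [5,6,7,8,9]=2
  size 6 → [4,5,6,7,8,9]=2
  size 7 → [2,4,5,6,7,8,9]=2  [3,4,5,6,7,8,9]=2
  size 8 → [2,3,4,5,6,7,8,9]=4
  first=0(e) contributes 4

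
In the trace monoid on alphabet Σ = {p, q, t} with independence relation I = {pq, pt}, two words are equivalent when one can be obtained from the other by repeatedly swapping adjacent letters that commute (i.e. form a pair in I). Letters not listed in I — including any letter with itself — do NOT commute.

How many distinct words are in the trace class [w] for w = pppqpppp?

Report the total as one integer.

8

#0=p has no predecessor
#1=p depends on [0:p]
#2=p depends on [1:p]
#3=q has no predecessor
#4=p depends on [2:p]
#5=p depends on [4:p]
#6=p depends on [5:p]
#7=p depends on [6:p]
sources: [0:p, 3:q]
N(rest) = Σ N(rest − s) over sources s of rest; N(one piece) = 1:
  size 1 → [3]=1  [7]=1
  size 2 → [3,7]=2  [6,7]=1
  size 3 → [3,6,7]=3  [5,6,7]=1
  size 4 → [3,5,6,7]=4  [4,5,6,7]=1
  size 5 → [2,4,5,6,7]=1  [3,4,5,6,7]=5
  size 6 → [1,2,4,5,6,7]=1  [2,3,4,5,6,7]=6
  first=0(p) contributes 7
  first=3(q) contributes 1
|[w]| = 8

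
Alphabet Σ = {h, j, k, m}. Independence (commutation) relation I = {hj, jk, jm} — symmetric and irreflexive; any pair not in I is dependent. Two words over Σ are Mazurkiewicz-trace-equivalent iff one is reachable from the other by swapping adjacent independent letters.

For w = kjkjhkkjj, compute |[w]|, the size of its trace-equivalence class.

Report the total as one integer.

#0=k has no predecessor
#1=j has no predecessor
#2=k depends on [0:k]
#3=j depends on [1:j]
#4=h depends on [2:k]
#5=k depends on [4:h]
#6=k depends on [5:k]
#7=j depends on [3:j]
#8=j depends on [7:j]
sources: [0:k, 1:j]
N(rest) = Σ N(rest − s) over sources s of rest; N(one piece) = 1:
  size 1 → [6]=1  [8]=1
  size 2 → [5,6]=1  [6,8]=2  [7,8]=1
  size 3 → [3,7,8]=1  [4,5,6]=1  [5,6,8]=3  [6,7,8]=3
  size 4 → [1,3,7,8]=1  [2,4,5,6]=1  [3,6,7,8]=4  [4,5,6,8]=4  [5,6,7,8]=6
  size 5 → [0,2,4,5,6]=1  [1,3,6,7,8]=5  [2,4,5,6,8]=5  [3,5,6,7,8]=10  [4,5,6,7,8]=10
  size 6 → [0,2,4,5,6,8]=6  [1,3,5,6,7,8]=15  [2,4,5,6,7,8]=15  [3,4,5,6,7,8]=20
  size 7 → [0,2,4,5,6,7,8]=21  [1,3,4,5,6,7,8]=35  [2,3,4,5,6,7,8]=35
  first=0(k) contributes 70
  first=1(j) contributes 56
|[w]| = 126

126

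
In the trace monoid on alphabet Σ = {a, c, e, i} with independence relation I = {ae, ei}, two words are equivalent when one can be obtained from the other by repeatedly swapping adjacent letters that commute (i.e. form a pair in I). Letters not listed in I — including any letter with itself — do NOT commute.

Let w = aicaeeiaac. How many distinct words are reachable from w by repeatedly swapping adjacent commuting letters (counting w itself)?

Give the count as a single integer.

15

0(a) covers ∅
1(i) covers 0:a
2(c) covers 1:i
3(a) covers 2:c
4(e) covers 2:c
5(e) covers 4:e
6(i) covers 3:a
7(a) covers 6:i
8(a) covers 7:a
9(c) covers 5:e, 8:a
floor of heap: 0:a
completions by unplaced set U, small U first (add the entries for U minus each lowest piece of U):
  |U|=1: {9}:1
  |U|=2: {5,9}:1  {8,9}:1
  |U|=3: {4,5,9}:1  {5,8,9}:2  {7,8,9}:1
  |U|=4: {4,5,8,9}:3  {5,7,8,9}:3  {6,7,8,9}:1
  |U|=5: {3,6,7,8,9}:1  {4,5,7,8,9}:6  {5,6,7,8,9}:4
  |U|=6: {3,5,6,7,8,9}:5  {4,5,6,7,8,9}:10
  |U|=7: {3,4,5,6,7,8,9}:15
  |U|=8: {2,3,4,5,6,7,8,9}:15
  start at 0(a): 15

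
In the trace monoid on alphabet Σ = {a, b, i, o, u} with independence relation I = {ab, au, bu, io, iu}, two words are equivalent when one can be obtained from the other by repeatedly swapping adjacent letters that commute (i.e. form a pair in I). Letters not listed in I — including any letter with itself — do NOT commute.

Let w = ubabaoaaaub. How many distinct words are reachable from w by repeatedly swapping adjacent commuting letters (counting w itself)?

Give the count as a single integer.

600

piece 0:u — minimal
piece 1:b — minimal
piece 2:a — minimal
piece 3:b rests on {1:b}
piece 4:a rests on {2:a}
piece 5:o rests on {0:u, 3:b, 4:a}
piece 6:a rests on {5:o}
piece 7:a rests on {6:a}
piece 8:a rests on {7:a}
piece 9:u rests on {5:o}
piece 10:b rests on {5:o}
minimal pieces: {0:u, 1:b, 2:a}
ways to finish when only these pieces remain (= sum over removing one remaining piece with nothing left below it):
  1 left: {8}→1  {9}→1  {10}→1
  2 left: {7,8}→1  {8,9}→2  {8,10}→2  {9,10}→2
  3 left: {6,7,8}→1  {7,8,9}→3  {7,8,10}→3  {8,9,10}→6
  4 left: {6,7,8,9}→4  {6,7,8,10}→4  {7,8,9,10}→12
  5 left: {6,7,8,9,10}→20
  6 left: {5,6,7,8,9,10}→20
  7 left: {0,5,6,7,8,9,10}→20  {3,5,6,7,8,9,10}→20  {4,5,6,7,8,9,10}→20
  8 left: {0,3,5,6,7,8,9,10}→40  {0,4,5,6,7,8,9,10}→40  {1,3,5,6,7,8,9,10}→20  {2,4,5,6,7,8,9,10}→20  {3,4,5,6,7,8,9,10}→40
  9 left: {0,1,3,5,6,7,8,9,10}→60  {0,2,4,5,6,7,8,9,10}→60  {0,3,4,5,6,7,8,9,10}→120  {1,3,4,5,6,7,8,9,10}→60  {2,3,4,5,6,7,8,9,10}→60
  placing 0:u first → 120 extensions
  placing 1:b first → 240 extensions
  placing 2:a first → 240 extensions
total linear extensions = 600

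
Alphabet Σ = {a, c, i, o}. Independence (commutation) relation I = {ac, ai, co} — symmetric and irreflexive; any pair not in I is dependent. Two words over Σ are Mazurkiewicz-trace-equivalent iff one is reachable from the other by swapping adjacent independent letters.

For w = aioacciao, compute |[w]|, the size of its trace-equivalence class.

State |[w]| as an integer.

50

#0=a has no predecessor
#1=i has no predecessor
#2=o depends on [0:a, 1:i]
#3=a depends on [2:o]
#4=c depends on [1:i]
#5=c depends on [4:c]
#6=i depends on [2:o, 5:c]
#7=a depends on [3:a]
#8=o depends on [6:i, 7:a]
sources: [0:a, 1:i]
N(rest) = Σ N(rest − s) over sources s of rest; N(one piece) = 1:
  size 1 → [8]=1
  size 2 → [6,8]=1  [7,8]=1
  size 3 → [3,7,8]=1  [5,6,8]=1  [6,7,8]=2
  size 4 → [3,6,7,8]=3  [4,5,6,8]=1  [5,6,7,8]=3
  size 5 → [2,3,6,7,8]=3  [3,5,6,7,8]=6  [4,5,6,7,8]=4
  size 6 → [0,2,3,6,7,8]=3  [2,3,5,6,7,8]=9  [3,4,5,6,7,8]=10
  size 7 → [0,2,3,5,6,7,8]=12  [2,3,4,5,6,7,8]=19
  first=0(a) contributes 19
  first=1(i) contributes 31
|[w]| = 50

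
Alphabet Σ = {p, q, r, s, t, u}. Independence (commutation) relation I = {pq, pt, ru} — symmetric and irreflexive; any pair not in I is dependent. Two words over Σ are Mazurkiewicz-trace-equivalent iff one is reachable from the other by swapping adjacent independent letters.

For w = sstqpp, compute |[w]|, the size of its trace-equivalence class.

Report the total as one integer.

drop 0:s onto floor
drop 1:s onto {0:s}
drop 2:t onto {1:s}
drop 3:q onto {2:t}
drop 4:p onto {1:s}
drop 5:p onto {4:p}
ground layer = {0:s}
drop-orders for the pieces not yet dropped (sum over which currently-grounded one goes next):
  1 to go: {3} 1  {5} 1
  2 to go: {2,3} 1  {3,5} 2  {4,5} 1
  3 to go: {2,3,5} 3  {3,4,5} 3
  4 to go: {2,3,4,5} 6
  if 0:s drops first: 6 orders

6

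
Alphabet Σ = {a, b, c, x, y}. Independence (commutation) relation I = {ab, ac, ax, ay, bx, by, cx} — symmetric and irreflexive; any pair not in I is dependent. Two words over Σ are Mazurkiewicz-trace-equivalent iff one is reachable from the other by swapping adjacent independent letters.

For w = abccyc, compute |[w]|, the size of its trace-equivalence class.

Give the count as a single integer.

piece 0:a — minimal
piece 1:b — minimal
piece 2:c rests on {1:b}
piece 3:c rests on {2:c}
piece 4:y rests on {3:c}
piece 5:c rests on {4:y}
minimal pieces: {0:a, 1:b}
ways to finish when only these pieces remain (= sum over removing one remaining piece with nothing left below it):
  1 left: {0}→1  {5}→1
  2 left: {0,5}→2  {4,5}→1
  3 left: {0,4,5}→3  {3,4,5}→1
  4 left: {0,3,4,5}→4  {2,3,4,5}→1
  placing 0:a first → 1 extensions
  placing 1:b first → 5 extensions
total linear extensions = 6

6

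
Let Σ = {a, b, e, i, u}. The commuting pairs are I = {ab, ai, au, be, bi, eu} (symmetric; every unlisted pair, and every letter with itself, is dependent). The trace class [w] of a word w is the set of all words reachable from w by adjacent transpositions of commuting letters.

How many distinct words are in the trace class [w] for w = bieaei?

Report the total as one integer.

#0=b has no predecessor
#1=i has no predecessor
#2=e depends on [1:i]
#3=a depends on [2:e]
#4=e depends on [3:a]
#5=i depends on [4:e]
sources: [0:b, 1:i]
N(rest) = Σ N(rest − s) over sources s of rest; N(one piece) = 1:
  size 1 → [0]=1  [5]=1
  size 2 → [0,5]=2  [4,5]=1
  size 3 → [0,4,5]=3  [3,4,5]=1
  size 4 → [0,3,4,5]=4  [2,3,4,5]=1
  first=0(b) contributes 1
  first=1(i) contributes 5
|[w]| = 6

6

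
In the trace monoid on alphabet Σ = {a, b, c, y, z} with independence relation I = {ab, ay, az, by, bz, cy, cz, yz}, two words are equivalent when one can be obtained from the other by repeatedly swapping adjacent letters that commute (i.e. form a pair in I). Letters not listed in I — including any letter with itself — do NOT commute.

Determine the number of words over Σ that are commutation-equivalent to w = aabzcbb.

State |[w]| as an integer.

21

piece 0:a — minimal
piece 1:a rests on {0:a}
piece 2:b — minimal
piece 3:z — minimal
piece 4:c rests on {1:a, 2:b}
piece 5:b rests on {4:c}
piece 6:b rests on {5:b}
minimal pieces: {0:a, 2:b, 3:z}
ways to finish when only these pieces remain (= sum over removing one remaining piece with nothing left below it):
  1 left: {3}→1  {6}→1
  2 left: {3,6}→2  {5,6}→1
  3 left: {3,5,6}→3  {4,5,6}→1
  4 left: {1,4,5,6}→1  {2,4,5,6}→1  {3,4,5,6}→4
  5 left: {0,1,4,5,6}→1  {1,2,4,5,6}→2  {1,3,4,5,6}→5  {2,3,4,5,6}→5
  placing 0:a first → 12 extensions
  placing 2:b first → 6 extensions
  placing 3:z first → 3 extensions
total linear extensions = 21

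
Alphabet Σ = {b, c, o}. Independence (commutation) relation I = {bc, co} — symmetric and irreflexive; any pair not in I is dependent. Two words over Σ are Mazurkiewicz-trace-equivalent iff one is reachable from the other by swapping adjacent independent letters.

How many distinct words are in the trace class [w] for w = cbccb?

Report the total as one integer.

10

drop 0:c onto floor
drop 1:b onto floor
drop 2:c onto {0:c}
drop 3:c onto {2:c}
drop 4:b onto {1:b}
ground layer = {0:c, 1:b}
drop-orders for the pieces not yet dropped (sum over which currently-grounded one goes next):
  1 to go: {3} 1  {4} 1
  2 to go: {1,4} 1  {2,3} 1  {3,4} 2
  3 to go: {0,2,3} 1  {1,3,4} 3  {2,3,4} 3
  if 0:c drops first: 6 orders
  if 1:b drops first: 4 orders
heap linearizations: 10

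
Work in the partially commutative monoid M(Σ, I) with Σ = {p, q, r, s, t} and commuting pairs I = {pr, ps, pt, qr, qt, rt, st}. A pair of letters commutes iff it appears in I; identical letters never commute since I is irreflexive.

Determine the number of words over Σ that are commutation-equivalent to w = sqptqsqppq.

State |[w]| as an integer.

drop 0:s onto floor
drop 1:q onto {0:s}
drop 2:p onto {1:q}
drop 3:t onto floor
drop 4:q onto {2:p}
drop 5:s onto {4:q}
drop 6:q onto {5:s}
drop 7:p onto {6:q}
drop 8:p onto {7:p}
drop 9:q onto {8:p}
ground layer = {0:s, 3:t}
drop-orders for the pieces not yet dropped (sum over which currently-grounded one goes next):
  1 to go: {3} 1  {9} 1
  2 to go: {3,9} 2  {8,9} 1
  3 to go: {3,8,9} 3  {7,8,9} 1
  4 to go: {3,7,8,9} 4  {6,7,8,9} 1
  5 to go: {3,6,7,8,9} 5  {5,6,7,8,9} 1
  6 to go: {3,5,6,7,8,9} 6  {4,5,6,7,8,9} 1
  7 to go: {2,4,5,6,7,8,9} 1  {3,4,5,6,7,8,9} 7
  8 to go: {1,2,4,5,6,7,8,9} 1  {2,3,4,5,6,7,8,9} 8
  if 0:s drops first: 9 orders
  if 3:t drops first: 1 orders
heap linearizations: 10

10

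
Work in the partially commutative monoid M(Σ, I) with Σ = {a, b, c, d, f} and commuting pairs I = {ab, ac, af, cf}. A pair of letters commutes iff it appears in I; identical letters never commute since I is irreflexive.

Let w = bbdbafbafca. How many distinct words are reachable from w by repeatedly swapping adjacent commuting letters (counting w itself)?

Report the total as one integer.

#0=b has no predecessor
#1=b depends on [0:b]
#2=d depends on [1:b]
#3=b depends on [2:d]
#4=a depends on [2:d]
#5=f depends on [3:b]
#6=b depends on [5:f]
#7=a depends on [4:a]
#8=f depends on [6:b]
#9=c depends on [6:b]
#10=a depends on [7:a]
sources: [0:b]
N(rest) = Σ N(rest − s) over sources s of rest; N(one piece) = 1:
  size 1 → [8]=1  [9]=1  [10]=1
  size 2 → [7,10]=1  [8,9]=2  [8,10]=2  [9,10]=2
  size 3 → [4,7,10]=1  [6,8,9]=2  [7,8,10]=3  [7,9,10]=3  [8,9,10]=6
  size 4 → [4,7,8,10]=4  [4,7,9,10]=4  [5,6,8,9]=2  [6,8,9,10]=8  [7,8,9,10]=12
  size 5 → [3,5,6,8,9]=2  [4,7,8,9,10]=20  [5,6,8,9,10]=10  [6,7,8,9,10]=20
  size 6 → [3,5,6,8,9,10]=12  [4,6,7,8,9,10]=40  [5,6,7,8,9,10]=30
  size 7 → [3,5,6,7,8,9,10]=42  [4,5,6,7,8,9,10]=70
  size 8 → [3,4,5,6,7,8,9,10]=112
  size 9 → [2,3,4,5,6,7,8,9,10]=112
  first=0(b) contributes 112

112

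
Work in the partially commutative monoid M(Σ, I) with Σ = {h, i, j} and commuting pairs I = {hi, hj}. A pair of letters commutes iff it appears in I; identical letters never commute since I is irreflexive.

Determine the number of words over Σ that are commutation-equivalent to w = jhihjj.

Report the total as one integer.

piece 0:j — minimal
piece 1:h — minimal
piece 2:i rests on {0:j}
piece 3:h rests on {1:h}
piece 4:j rests on {2:i}
piece 5:j rests on {4:j}
minimal pieces: {0:j, 1:h}
ways to finish when only these pieces remain (= sum over removing one remaining piece with nothing left below it):
  1 left: {3}→1  {5}→1
  2 left: {1,3}→1  {3,5}→2  {4,5}→1
  3 left: {1,3,5}→3  {2,4,5}→1  {3,4,5}→3
  4 left: {0,2,4,5}→1  {1,3,4,5}→6  {2,3,4,5}→4
  placing 0:j first → 10 extensions
  placing 1:h first → 5 extensions
total linear extensions = 15

15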